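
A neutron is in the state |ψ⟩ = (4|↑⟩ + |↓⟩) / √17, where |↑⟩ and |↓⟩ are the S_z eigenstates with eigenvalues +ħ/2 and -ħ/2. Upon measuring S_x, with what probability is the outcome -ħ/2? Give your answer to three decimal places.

|-x⟩ = (|↑⟩ - |↓⟩)/√2, so ⟨-x|ψ⟩ = (3) / (√2·√17).
P = |3|² / 34 = 9/34.

0.265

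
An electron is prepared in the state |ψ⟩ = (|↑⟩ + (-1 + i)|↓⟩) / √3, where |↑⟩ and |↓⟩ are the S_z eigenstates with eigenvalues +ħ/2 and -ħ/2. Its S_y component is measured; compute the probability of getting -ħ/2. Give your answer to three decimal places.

|-y⟩ = (|↑⟩ - i|↓⟩)/√2, so ⟨-y|ψ⟩ = (-i) / (√2·√3).
P = |-i|² / 6 = 1/6.

0.167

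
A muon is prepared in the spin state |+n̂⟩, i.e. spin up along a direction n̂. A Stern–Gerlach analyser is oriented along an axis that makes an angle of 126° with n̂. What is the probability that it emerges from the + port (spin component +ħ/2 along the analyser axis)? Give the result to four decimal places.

0.2061

For spin-½, the probability of finding spin-up along an axis at angle θ to the initial spin direction is cos²(θ/2); spin-down is sin²(θ/2).
θ = 126°, so P = cos²(63°) ≈ 0.2061.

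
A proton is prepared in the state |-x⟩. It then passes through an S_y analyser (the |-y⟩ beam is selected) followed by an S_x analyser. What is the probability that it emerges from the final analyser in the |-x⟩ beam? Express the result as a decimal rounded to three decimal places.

0.250

First analyser (S_y): from |-x⟩, P(|-y⟩) = 1/2.
After stage 1 the state is |-y⟩; P(|-x⟩) = |⟨-x|-y⟩|² = 1/2.
Joint probability = 1/2 × 1/2 = 0.250.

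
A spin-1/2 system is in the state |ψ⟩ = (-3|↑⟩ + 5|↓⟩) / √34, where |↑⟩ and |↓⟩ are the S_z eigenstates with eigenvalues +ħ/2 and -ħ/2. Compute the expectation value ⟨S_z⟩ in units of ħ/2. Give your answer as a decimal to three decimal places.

⟨σ_z⟩ = |a|² - |b|² divided by |a|²+|b|², with a, b the |↑⟩, |↓⟩ amplitudes.
= (9 - 25)/34 = -16/34.
⟨S_z⟩ = (ħ/2)·⟨σ_z⟩.

-0.471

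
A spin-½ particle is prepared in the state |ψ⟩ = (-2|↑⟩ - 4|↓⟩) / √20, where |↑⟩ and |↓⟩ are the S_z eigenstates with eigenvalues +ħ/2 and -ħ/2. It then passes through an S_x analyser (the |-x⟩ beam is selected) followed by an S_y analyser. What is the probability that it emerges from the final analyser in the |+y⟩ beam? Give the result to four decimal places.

First analyser (S_x): P(|-x⟩) = |⟨-x|ψ⟩|² = 4/40.
After stage 1 the state is |-x⟩; P(|+y⟩) = |⟨+y|-x⟩|² = 1/2.
Joint probability = 4/40 × 1/2 = 0.0500.

0.0500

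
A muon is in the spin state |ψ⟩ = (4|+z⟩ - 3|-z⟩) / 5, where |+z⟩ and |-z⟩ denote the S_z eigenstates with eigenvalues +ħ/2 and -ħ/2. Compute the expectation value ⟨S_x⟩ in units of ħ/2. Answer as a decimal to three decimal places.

⟨σ_x⟩ = 2 Re(a* b)/(|a|²+|b|²) with a = 4, b = -3.
a* b = -12, so ⟨σ_x⟩ = -24/25.
⟨S_x⟩ = (ħ/2)·⟨σ_x⟩.

-0.960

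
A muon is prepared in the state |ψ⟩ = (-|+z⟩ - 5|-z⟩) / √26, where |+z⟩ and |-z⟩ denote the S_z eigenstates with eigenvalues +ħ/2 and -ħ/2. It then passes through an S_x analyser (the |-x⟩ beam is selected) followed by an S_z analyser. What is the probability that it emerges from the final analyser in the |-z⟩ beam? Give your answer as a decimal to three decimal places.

First analyser (S_x): P(|-x⟩) = |⟨-x|ψ⟩|² = 16/52.
After stage 1 the state is |-x⟩; P(|-z⟩) = |⟨-z|-x⟩|² = 1/2.
Joint probability = 16/52 × 1/2 = 0.154.

0.154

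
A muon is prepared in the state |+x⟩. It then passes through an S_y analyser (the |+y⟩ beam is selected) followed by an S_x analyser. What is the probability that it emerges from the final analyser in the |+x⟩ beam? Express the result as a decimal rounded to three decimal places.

0.250

First analyser (S_y): from |+x⟩, P(|+y⟩) = 1/2.
After stage 1 the state is |+y⟩; P(|+x⟩) = |⟨+x|+y⟩|² = 1/2.
Joint probability = 1/2 × 1/2 = 0.250.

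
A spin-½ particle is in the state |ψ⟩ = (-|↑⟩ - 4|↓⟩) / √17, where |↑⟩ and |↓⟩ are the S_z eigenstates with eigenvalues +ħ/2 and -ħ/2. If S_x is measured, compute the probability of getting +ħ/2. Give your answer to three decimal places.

|+x⟩ = (|↑⟩ + |↓⟩)/√2, so ⟨+x|ψ⟩ = (-5) / (√2·√17).
P = |-5|² / 34 = 25/34.

0.735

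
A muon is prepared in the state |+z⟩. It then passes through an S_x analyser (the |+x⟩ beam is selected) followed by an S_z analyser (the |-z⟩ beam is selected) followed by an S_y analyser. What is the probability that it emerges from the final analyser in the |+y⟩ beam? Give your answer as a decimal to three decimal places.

0.125

First analyser (S_x): from |+z⟩, P(|+x⟩) = 1/2.
After stage 1 the state is |+x⟩; P(|-z⟩) = |⟨-z|+x⟩|² = 1/2.
After stage 2 the state is |-z⟩; P(|+y⟩) = |⟨+y|-z⟩|² = 1/2.
Joint probability = 1/2 × 1/2 × 1/2 = 0.125.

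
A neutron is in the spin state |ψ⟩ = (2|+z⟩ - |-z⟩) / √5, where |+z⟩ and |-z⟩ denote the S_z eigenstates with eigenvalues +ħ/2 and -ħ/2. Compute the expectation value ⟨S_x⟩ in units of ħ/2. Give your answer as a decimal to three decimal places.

⟨σ_x⟩ = 2 Re(a* b)/(|a|²+|b|²) with a = 2, b = -1.
a* b = -2, so ⟨σ_x⟩ = -4/5.
⟨S_x⟩ = (ħ/2)·⟨σ_x⟩.

-0.800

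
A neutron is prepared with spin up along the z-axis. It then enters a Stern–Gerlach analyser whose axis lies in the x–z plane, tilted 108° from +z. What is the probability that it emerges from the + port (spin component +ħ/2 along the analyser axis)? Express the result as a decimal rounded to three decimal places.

For spin-½, the probability of finding spin-up along an axis at angle θ to the initial spin direction is cos²(θ/2); spin-down is sin²(θ/2).
θ = 108°, so P = cos²(54°) ≈ 0.345.

0.345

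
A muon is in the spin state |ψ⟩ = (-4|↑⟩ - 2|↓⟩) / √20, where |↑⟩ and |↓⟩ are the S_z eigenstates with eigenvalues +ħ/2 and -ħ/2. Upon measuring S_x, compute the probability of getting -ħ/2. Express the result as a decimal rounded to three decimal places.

0.100

|-x⟩ = (|↑⟩ - |↓⟩)/√2, so ⟨-x|ψ⟩ = (-2) / (√2·√20).
P = |-2|² / 40 = 4/40.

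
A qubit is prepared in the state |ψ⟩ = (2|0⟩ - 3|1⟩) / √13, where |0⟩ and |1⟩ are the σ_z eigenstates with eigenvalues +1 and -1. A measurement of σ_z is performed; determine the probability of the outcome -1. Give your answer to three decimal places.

0.692

The -1 outcome corresponds to |1⟩. Its amplitude in |ψ⟩ is -3/√13.
P = |-3|² / 13 = 9/13.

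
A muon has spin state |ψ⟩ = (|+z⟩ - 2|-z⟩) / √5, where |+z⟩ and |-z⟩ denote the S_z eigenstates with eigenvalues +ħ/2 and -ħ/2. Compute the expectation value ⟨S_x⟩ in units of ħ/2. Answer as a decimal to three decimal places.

⟨σ_x⟩ = 2 Re(a* b)/(|a|²+|b|²) with a = 1, b = -2.
a* b = -2, so ⟨σ_x⟩ = -4/5.
⟨S_x⟩ = (ħ/2)·⟨σ_x⟩.

-0.800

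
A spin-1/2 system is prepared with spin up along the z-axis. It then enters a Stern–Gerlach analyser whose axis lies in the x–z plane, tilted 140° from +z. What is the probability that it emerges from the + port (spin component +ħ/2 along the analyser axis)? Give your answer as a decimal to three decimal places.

0.117

For spin-½, the probability of finding spin-up along an axis at angle θ to the initial spin direction is cos²(θ/2); spin-down is sin²(θ/2).
θ = 140°, so P = cos²(70°) ≈ 0.117.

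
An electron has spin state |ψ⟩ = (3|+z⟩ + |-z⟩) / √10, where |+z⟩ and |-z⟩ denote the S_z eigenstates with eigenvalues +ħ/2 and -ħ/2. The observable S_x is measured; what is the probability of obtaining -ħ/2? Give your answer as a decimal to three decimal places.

|-x⟩ = (|+z⟩ - |-z⟩)/√2, so ⟨-x|ψ⟩ = (2) / (√2·√10).
P = |2|² / 20 = 4/20.

0.200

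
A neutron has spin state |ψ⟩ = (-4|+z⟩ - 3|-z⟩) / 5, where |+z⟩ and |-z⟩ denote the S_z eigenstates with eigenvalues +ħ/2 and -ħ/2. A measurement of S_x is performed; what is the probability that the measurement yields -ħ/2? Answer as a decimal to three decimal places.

|-x⟩ = (|+z⟩ - |-z⟩)/√2, so ⟨-x|ψ⟩ = (-1) / (√2·5).
P = |-1|² / 50 = 1/50.

0.020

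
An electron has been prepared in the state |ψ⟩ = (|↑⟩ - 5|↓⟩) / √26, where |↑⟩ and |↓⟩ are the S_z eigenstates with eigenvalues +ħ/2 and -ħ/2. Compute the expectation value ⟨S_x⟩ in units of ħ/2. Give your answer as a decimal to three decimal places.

-0.385

⟨σ_x⟩ = 2 Re(a* b)/(|a|²+|b|²) with a = 1, b = -5.
a* b = -5, so ⟨σ_x⟩ = -10/26.
⟨S_x⟩ = (ħ/2)·⟨σ_x⟩.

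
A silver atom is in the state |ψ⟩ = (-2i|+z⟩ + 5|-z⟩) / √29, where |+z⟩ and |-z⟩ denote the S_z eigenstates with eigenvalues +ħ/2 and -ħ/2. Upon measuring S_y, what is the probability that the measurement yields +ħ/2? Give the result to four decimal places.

0.8448

|+y⟩ = (|+z⟩ + i|-z⟩)/√2, so ⟨+y|ψ⟩ = (-7i) / (√2·√29).
P = |-7i|² / 58 = 49/58.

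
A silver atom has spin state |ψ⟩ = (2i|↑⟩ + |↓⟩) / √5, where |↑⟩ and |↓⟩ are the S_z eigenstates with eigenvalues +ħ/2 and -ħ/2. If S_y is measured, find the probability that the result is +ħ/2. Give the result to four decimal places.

0.1000

|+y⟩ = (|↑⟩ + i|↓⟩)/√2, so ⟨+y|ψ⟩ = (i) / (√2·√5).
P = |i|² / 10 = 1/10.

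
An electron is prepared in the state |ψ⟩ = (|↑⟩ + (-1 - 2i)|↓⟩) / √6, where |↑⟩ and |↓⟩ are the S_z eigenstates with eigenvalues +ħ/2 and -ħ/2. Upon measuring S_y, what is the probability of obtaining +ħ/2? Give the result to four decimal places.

0.1667

|+y⟩ = (|↑⟩ + i|↓⟩)/√2, so ⟨+y|ψ⟩ = (-1 + i) / (√2·√6).
P = |-1 + i|² / 12 = 2/12.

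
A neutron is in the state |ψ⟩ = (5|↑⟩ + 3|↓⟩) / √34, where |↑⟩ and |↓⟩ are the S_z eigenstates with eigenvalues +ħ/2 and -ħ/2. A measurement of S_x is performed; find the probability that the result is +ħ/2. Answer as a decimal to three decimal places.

0.941

|+x⟩ = (|↑⟩ + |↓⟩)/√2, so ⟨+x|ψ⟩ = (8) / (√2·√34).
P = |8|² / 68 = 64/68.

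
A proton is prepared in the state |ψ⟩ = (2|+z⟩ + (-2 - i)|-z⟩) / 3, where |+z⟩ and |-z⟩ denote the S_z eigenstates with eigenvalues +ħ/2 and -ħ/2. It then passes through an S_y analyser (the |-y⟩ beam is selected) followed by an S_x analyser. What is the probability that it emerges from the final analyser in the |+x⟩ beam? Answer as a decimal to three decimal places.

First analyser (S_y): P(|-y⟩) = |⟨-y|ψ⟩|² = 13/18.
After stage 1 the state is |-y⟩; P(|+x⟩) = |⟨+x|-y⟩|² = 1/2.
Joint probability = 13/18 × 1/2 = 0.361.

0.361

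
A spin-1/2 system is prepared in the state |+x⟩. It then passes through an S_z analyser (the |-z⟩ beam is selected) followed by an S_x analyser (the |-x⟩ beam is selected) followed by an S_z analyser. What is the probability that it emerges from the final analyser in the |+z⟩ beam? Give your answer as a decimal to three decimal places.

0.125

First analyser (S_z): from |+x⟩, P(|-z⟩) = 1/2.
After stage 1 the state is |-z⟩; P(|-x⟩) = |⟨-x|-z⟩|² = 1/2.
After stage 2 the state is |-x⟩; P(|+z⟩) = |⟨+z|-x⟩|² = 1/2.
Joint probability = 1/2 × 1/2 × 1/2 = 0.125.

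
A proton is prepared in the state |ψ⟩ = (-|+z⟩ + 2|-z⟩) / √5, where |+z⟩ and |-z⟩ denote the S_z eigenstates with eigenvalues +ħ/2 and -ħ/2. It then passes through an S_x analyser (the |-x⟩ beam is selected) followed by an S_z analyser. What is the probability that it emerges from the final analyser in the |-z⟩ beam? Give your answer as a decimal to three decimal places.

First analyser (S_x): P(|-x⟩) = |⟨-x|ψ⟩|² = 9/10.
After stage 1 the state is |-x⟩; P(|-z⟩) = |⟨-z|-x⟩|² = 1/2.
Joint probability = 9/10 × 1/2 = 0.450.

0.450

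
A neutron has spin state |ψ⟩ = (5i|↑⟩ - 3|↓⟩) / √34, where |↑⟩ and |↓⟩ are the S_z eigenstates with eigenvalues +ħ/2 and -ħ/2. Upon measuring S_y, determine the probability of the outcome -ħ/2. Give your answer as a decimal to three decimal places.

0.059

|-y⟩ = (|↑⟩ - i|↓⟩)/√2, so ⟨-y|ψ⟩ = (2i) / (√2·√34).
P = |2i|² / 68 = 4/68.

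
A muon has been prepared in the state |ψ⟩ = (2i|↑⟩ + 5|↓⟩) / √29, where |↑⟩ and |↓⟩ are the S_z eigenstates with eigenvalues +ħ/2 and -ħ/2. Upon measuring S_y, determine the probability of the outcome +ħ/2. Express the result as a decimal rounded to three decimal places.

0.155

|+y⟩ = (|↑⟩ + i|↓⟩)/√2, so ⟨+y|ψ⟩ = (-3i) / (√2·√29).
P = |-3i|² / 58 = 9/58.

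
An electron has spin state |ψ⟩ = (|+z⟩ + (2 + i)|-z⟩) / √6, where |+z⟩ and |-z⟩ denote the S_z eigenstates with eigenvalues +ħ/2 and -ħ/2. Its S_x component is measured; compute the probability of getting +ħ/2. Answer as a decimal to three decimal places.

|+x⟩ = (|+z⟩ + |-z⟩)/√2, so ⟨+x|ψ⟩ = (3 + i) / (√2·√6).
P = |3 + i|² / 12 = 10/12.

0.833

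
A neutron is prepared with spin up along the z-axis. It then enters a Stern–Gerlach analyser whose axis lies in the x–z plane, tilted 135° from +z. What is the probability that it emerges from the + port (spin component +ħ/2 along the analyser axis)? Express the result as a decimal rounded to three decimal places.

For spin-½, the probability of finding spin-up along an axis at angle θ to the initial spin direction is cos²(θ/2); spin-down is sin²(θ/2).
θ = 135°, so P = cos²(67.5°) ≈ 0.146.

0.146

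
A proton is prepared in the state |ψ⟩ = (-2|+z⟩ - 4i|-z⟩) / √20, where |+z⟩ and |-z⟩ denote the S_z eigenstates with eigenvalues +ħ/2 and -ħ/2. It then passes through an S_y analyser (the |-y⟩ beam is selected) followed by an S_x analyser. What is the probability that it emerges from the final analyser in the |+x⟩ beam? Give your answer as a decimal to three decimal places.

0.050

First analyser (S_y): P(|-y⟩) = |⟨-y|ψ⟩|² = 4/40.
After stage 1 the state is |-y⟩; P(|+x⟩) = |⟨+x|-y⟩|² = 1/2.
Joint probability = 4/40 × 1/2 = 0.050.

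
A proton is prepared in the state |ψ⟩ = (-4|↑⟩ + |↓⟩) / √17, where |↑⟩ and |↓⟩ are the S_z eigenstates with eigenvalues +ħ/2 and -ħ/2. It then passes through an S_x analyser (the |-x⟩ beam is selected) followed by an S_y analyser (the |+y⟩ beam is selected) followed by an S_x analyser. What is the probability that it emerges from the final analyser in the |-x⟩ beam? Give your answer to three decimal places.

0.184

First analyser (S_x): P(|-x⟩) = |⟨-x|ψ⟩|² = 25/34.
After stage 1 the state is |-x⟩; P(|+y⟩) = |⟨+y|-x⟩|² = 1/2.
After stage 2 the state is |+y⟩; P(|-x⟩) = |⟨-x|+y⟩|² = 1/2.
Joint probability = 25/34 × 1/2 × 1/2 = 0.184.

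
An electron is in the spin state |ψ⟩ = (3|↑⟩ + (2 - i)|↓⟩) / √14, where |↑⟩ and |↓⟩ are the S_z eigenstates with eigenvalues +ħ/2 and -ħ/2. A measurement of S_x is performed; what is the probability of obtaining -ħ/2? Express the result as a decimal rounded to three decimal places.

0.071

|-x⟩ = (|↑⟩ - |↓⟩)/√2, so ⟨-x|ψ⟩ = (1 + i) / (√2·√14).
P = |1 + i|² / 28 = 2/28.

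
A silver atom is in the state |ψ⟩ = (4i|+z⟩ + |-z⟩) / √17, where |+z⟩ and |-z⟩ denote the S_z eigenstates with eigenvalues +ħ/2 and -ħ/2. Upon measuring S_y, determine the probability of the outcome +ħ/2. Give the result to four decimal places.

0.2647

|+y⟩ = (|+z⟩ + i|-z⟩)/√2, so ⟨+y|ψ⟩ = (3i) / (√2·√17).
P = |3i|² / 34 = 9/34.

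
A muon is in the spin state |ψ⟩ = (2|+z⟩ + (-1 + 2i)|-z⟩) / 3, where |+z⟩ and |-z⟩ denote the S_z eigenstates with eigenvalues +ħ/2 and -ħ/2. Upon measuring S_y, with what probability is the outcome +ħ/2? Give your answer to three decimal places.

|+y⟩ = (|+z⟩ + i|-z⟩)/√2, so ⟨+y|ψ⟩ = (4 + i) / (√2·3).
P = |4 + i|² / 18 = 17/18.

0.944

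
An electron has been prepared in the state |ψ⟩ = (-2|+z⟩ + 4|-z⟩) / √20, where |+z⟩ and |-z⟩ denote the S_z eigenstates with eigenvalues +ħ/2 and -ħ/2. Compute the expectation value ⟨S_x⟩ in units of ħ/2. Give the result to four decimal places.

-0.8000

⟨σ_x⟩ = 2 Re(a* b)/(|a|²+|b|²) with a = -2, b = 4.
a* b = -8, so ⟨σ_x⟩ = -16/20.
⟨S_x⟩ = (ħ/2)·⟨σ_x⟩.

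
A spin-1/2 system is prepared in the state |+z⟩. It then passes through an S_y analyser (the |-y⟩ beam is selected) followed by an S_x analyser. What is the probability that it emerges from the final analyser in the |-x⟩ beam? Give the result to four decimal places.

0.2500

First analyser (S_y): from |+z⟩, P(|-y⟩) = 1/2.
After stage 1 the state is |-y⟩; P(|-x⟩) = |⟨-x|-y⟩|² = 1/2.
Joint probability = 1/2 × 1/2 = 0.2500.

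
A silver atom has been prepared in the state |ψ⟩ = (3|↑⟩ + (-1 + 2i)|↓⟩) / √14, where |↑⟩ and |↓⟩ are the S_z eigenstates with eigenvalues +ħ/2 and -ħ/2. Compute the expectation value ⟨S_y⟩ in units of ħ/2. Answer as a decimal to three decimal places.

0.857

⟨σ_y⟩ = 2 Im(a* b)/(|a|²+|b|²) with a = 3, b = (-1 + 2i).
a* b = (-3 + 6i), so ⟨σ_y⟩ = 12/14.
⟨S_y⟩ = (ħ/2)·⟨σ_y⟩.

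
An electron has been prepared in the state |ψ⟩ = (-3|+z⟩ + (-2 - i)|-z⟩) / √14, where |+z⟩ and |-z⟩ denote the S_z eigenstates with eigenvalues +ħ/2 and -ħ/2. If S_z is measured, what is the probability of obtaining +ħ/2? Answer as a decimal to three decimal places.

0.643

The +ħ/2 outcome corresponds to |+z⟩. Its amplitude in |ψ⟩ is -3/√14.
P = |-3|² / 14 = 9/14.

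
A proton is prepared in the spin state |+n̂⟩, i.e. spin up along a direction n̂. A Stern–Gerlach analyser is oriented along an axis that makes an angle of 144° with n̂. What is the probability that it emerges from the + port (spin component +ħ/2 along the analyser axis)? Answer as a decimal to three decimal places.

For spin-½, the probability of finding spin-up along an axis at angle θ to the initial spin direction is cos²(θ/2); spin-down is sin²(θ/2).
θ = 144°, so P = cos²(72°) ≈ 0.095.

0.095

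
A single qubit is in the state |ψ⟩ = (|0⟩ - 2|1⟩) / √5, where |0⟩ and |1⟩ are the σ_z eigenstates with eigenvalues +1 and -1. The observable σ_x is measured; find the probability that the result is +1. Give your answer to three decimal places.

|+x⟩ = (|0⟩ + |1⟩)/√2, so ⟨+x|ψ⟩ = (-1) / (√2·√5).
P = |-1|² / 10 = 1/10.

0.100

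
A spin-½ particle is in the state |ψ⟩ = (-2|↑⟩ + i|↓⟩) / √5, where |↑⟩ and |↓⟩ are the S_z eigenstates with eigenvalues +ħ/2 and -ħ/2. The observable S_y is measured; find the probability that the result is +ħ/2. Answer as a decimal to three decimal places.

|+y⟩ = (|↑⟩ + i|↓⟩)/√2, so ⟨+y|ψ⟩ = (-1) / (√2·√5).
P = |-1|² / 10 = 1/10.

0.100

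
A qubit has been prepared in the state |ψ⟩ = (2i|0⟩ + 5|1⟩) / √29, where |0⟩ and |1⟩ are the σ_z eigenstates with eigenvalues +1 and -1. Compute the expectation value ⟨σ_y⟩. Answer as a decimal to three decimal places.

-0.690

⟨σ_y⟩ = 2 Im(a* b)/(|a|²+|b|²) with a = 2i, b = 5.
a* b = -10i, so ⟨σ_y⟩ = -20/29.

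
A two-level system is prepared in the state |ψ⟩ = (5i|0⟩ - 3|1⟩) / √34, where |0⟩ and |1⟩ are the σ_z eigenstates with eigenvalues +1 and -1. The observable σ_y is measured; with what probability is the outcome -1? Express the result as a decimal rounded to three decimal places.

0.059

|-y⟩ = (|0⟩ - i|1⟩)/√2, so ⟨-y|ψ⟩ = (2i) / (√2·√34).
P = |2i|² / 68 = 4/68.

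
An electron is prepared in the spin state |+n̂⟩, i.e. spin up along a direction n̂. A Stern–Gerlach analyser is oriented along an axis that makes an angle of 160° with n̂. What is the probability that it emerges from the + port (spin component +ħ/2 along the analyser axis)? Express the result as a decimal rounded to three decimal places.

For spin-½, the probability of finding spin-up along an axis at angle θ to the initial spin direction is cos²(θ/2); spin-down is sin²(θ/2).
θ = 160°, so P = cos²(80°) ≈ 0.030.

0.030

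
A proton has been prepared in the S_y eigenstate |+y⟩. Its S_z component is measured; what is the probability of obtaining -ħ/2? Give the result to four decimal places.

0.5000

In the S_z basis, |+y⟩ = (|↑⟩ + i|↓⟩)/√2 and |-z⟩ = |↓⟩.
|⟨-z|+y⟩|² = 1/2.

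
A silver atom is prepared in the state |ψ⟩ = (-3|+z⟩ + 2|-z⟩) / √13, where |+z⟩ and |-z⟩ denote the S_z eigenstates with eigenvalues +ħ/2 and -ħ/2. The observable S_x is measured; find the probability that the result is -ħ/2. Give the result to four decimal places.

0.9615

|-x⟩ = (|+z⟩ - |-z⟩)/√2, so ⟨-x|ψ⟩ = (-5) / (√2·√13).
P = |-5|² / 26 = 25/26.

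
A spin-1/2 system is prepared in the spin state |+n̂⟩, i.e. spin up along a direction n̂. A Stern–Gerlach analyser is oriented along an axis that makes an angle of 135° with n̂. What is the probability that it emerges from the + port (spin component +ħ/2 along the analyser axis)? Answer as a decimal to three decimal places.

For spin-½, the probability of finding spin-up along an axis at angle θ to the initial spin direction is cos²(θ/2); spin-down is sin²(θ/2).
θ = 135°, so P = cos²(67.5°) ≈ 0.146.

0.146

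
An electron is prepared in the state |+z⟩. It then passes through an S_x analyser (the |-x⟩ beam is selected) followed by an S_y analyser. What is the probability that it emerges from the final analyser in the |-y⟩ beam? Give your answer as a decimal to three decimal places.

0.250

First analyser (S_x): from |+z⟩, P(|-x⟩) = 1/2.
After stage 1 the state is |-x⟩; P(|-y⟩) = |⟨-y|-x⟩|² = 1/2.
Joint probability = 1/2 × 1/2 = 0.250.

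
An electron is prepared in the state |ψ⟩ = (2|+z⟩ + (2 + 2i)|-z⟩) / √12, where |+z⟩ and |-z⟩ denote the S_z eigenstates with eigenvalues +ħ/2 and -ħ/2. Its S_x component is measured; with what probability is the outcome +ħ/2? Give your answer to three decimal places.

|+x⟩ = (|+z⟩ + |-z⟩)/√2, so ⟨+x|ψ⟩ = (4 + 2i) / (√2·√12).
P = |4 + 2i|² / 24 = 20/24.

0.833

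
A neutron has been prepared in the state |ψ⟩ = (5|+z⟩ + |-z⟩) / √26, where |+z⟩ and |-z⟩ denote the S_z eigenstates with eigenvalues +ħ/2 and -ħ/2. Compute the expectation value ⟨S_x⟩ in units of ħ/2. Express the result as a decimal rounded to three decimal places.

⟨σ_x⟩ = 2 Re(a* b)/(|a|²+|b|²) with a = 5, b = 1.
a* b = 5, so ⟨σ_x⟩ = 10/26.
⟨S_x⟩ = (ħ/2)·⟨σ_x⟩.

0.385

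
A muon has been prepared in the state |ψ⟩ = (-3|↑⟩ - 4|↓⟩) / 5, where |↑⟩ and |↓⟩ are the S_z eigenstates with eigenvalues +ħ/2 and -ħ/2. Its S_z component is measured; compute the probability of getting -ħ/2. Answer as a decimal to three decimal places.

The -ħ/2 outcome corresponds to |↓⟩. Its amplitude in |ψ⟩ is -4/5.
P = |-4|² / 25 = 16/25.

0.640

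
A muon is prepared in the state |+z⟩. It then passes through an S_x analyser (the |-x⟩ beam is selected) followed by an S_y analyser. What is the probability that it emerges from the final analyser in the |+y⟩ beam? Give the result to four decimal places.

First analyser (S_x): from |+z⟩, P(|-x⟩) = 1/2.
After stage 1 the state is |-x⟩; P(|+y⟩) = |⟨+y|-x⟩|² = 1/2.
Joint probability = 1/2 × 1/2 = 0.2500.

0.2500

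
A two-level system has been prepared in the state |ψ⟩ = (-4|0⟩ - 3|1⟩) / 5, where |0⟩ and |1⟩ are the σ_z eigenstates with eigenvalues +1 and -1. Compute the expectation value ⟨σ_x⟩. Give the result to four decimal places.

⟨σ_x⟩ = 2 Re(a* b)/(|a|²+|b|²) with a = -4, b = -3.
a* b = 12, so ⟨σ_x⟩ = 24/25.

0.9600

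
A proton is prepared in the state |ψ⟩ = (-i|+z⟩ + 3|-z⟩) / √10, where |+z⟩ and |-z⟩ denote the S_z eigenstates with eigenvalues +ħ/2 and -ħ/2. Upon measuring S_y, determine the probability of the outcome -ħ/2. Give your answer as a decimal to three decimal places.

0.200

|-y⟩ = (|+z⟩ - i|-z⟩)/√2, so ⟨-y|ψ⟩ = (2i) / (√2·√10).
P = |2i|² / 20 = 4/20.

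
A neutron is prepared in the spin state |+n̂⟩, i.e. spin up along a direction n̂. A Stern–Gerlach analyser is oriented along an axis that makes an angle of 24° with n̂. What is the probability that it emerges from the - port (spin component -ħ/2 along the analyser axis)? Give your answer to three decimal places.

For spin-½, the probability of finding spin-up along an axis at angle θ to the initial spin direction is cos²(θ/2); spin-down is sin²(θ/2).
θ = 24°, so P = sin²(12°) ≈ 0.043.

0.043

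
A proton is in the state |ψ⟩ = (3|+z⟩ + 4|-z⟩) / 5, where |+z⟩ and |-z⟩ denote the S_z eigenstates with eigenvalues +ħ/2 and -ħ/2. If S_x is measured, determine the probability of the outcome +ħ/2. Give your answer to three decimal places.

|+x⟩ = (|+z⟩ + |-z⟩)/√2, so ⟨+x|ψ⟩ = (7) / (√2·5).
P = |7|² / 50 = 49/50.

0.980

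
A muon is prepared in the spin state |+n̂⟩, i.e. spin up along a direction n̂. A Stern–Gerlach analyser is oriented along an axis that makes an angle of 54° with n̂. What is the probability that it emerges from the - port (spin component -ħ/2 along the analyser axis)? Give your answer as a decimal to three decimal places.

For spin-½, the probability of finding spin-up along an axis at angle θ to the initial spin direction is cos²(θ/2); spin-down is sin²(θ/2).
θ = 54°, so P = sin²(27°) ≈ 0.206.

0.206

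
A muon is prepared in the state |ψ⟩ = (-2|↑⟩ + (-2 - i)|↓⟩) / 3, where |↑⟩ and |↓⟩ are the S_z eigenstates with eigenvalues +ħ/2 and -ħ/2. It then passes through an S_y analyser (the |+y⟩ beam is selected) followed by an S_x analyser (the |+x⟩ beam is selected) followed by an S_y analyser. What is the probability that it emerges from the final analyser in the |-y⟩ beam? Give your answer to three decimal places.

0.181

First analyser (S_y): P(|+y⟩) = |⟨+y|ψ⟩|² = 13/18.
After stage 1 the state is |+y⟩; P(|+x⟩) = |⟨+x|+y⟩|² = 1/2.
After stage 2 the state is |+x⟩; P(|-y⟩) = |⟨-y|+x⟩|² = 1/2.
Joint probability = 13/18 × 1/2 × 1/2 = 0.181.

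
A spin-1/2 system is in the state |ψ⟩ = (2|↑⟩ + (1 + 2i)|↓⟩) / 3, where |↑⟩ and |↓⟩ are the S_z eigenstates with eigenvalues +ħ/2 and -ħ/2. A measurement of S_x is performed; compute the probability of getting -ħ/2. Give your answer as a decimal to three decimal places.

|-x⟩ = (|↑⟩ - |↓⟩)/√2, so ⟨-x|ψ⟩ = (1 - 2i) / (√2·3).
P = |1 - 2i|² / 18 = 5/18.

0.278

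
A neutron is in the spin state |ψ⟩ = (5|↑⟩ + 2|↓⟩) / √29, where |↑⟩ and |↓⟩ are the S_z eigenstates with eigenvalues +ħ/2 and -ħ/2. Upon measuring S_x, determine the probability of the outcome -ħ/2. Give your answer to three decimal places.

|-x⟩ = (|↑⟩ - |↓⟩)/√2, so ⟨-x|ψ⟩ = (3) / (√2·√29).
P = |3|² / 58 = 9/58.

0.155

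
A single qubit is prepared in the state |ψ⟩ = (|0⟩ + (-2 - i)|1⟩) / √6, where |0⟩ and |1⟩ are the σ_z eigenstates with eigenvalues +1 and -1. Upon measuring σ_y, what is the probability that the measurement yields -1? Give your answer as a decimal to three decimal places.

0.667

|-y⟩ = (|0⟩ - i|1⟩)/√2, so ⟨-y|ψ⟩ = (2 - 2i) / (√2·√6).
P = |2 - 2i|² / 12 = 8/12.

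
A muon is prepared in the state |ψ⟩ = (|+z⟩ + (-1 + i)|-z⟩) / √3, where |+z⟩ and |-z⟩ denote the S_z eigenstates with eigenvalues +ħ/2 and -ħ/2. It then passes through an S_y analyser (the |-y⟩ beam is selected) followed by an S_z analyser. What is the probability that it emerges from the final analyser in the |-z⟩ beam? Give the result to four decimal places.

First analyser (S_y): P(|-y⟩) = |⟨-y|ψ⟩|² = 1/6.
After stage 1 the state is |-y⟩; P(|-z⟩) = |⟨-z|-y⟩|² = 1/2.
Joint probability = 1/6 × 1/2 = 0.0833.

0.0833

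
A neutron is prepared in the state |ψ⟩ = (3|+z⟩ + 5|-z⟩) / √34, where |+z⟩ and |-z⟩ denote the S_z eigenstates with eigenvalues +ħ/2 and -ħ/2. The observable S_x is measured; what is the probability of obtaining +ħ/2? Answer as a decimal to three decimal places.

|+x⟩ = (|+z⟩ + |-z⟩)/√2, so ⟨+x|ψ⟩ = (8) / (√2·√34).
P = |8|² / 68 = 64/68.

0.941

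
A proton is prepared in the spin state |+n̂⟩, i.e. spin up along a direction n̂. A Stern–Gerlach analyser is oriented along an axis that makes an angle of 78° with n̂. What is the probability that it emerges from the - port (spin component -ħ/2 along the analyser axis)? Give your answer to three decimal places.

For spin-½, the probability of finding spin-up along an axis at angle θ to the initial spin direction is cos²(θ/2); spin-down is sin²(θ/2).
θ = 78°, so P = sin²(39°) ≈ 0.396.

0.396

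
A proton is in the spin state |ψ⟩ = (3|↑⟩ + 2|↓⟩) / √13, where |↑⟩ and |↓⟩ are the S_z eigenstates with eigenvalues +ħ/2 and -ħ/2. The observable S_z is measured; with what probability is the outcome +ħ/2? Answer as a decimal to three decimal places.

The +ħ/2 outcome corresponds to |↑⟩. Its amplitude in |ψ⟩ is 3/√13.
P = |3|² / 13 = 9/13.

0.692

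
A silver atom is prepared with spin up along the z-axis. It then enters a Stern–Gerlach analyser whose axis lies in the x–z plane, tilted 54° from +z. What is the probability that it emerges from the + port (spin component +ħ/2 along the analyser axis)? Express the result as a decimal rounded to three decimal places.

For spin-½, the probability of finding spin-up along an axis at angle θ to the initial spin direction is cos²(θ/2); spin-down is sin²(θ/2).
θ = 54°, so P = cos²(27°) ≈ 0.794.

0.794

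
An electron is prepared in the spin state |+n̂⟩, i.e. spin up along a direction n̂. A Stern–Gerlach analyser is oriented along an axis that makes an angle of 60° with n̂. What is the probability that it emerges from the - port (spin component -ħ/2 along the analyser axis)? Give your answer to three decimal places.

For spin-½, the probability of finding spin-up along an axis at angle θ to the initial spin direction is cos²(θ/2); spin-down is sin²(θ/2).
θ = 60°, so P = sin²(30°) ≈ 0.250.

0.250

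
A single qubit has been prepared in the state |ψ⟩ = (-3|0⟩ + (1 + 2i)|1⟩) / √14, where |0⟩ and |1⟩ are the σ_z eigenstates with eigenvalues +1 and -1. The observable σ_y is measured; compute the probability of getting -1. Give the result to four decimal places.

|-y⟩ = (|0⟩ - i|1⟩)/√2, so ⟨-y|ψ⟩ = (-5 + i) / (√2·√14).
P = |-5 + i|² / 28 = 26/28.

0.9286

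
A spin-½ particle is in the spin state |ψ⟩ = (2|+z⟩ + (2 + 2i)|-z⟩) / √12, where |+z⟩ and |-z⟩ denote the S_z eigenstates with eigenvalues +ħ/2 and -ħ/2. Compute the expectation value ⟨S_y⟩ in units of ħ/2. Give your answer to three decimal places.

⟨σ_y⟩ = 2 Im(a* b)/(|a|²+|b|²) with a = 2, b = (2 + 2i).
a* b = (4 + 4i), so ⟨σ_y⟩ = 8/12.
⟨S_y⟩ = (ħ/2)·⟨σ_y⟩.

0.667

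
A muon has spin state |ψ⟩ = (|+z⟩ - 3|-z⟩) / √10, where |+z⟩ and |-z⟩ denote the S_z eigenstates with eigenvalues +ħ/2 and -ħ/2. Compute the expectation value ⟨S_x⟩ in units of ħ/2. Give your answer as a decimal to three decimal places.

-0.600

⟨σ_x⟩ = 2 Re(a* b)/(|a|²+|b|²) with a = 1, b = -3.
a* b = -3, so ⟨σ_x⟩ = -6/10.
⟨S_x⟩ = (ħ/2)·⟨σ_x⟩.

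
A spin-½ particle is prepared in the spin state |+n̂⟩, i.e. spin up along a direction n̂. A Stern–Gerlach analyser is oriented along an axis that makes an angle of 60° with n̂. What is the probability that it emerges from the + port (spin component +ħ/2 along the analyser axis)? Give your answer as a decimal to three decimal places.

For spin-½, the probability of finding spin-up along an axis at angle θ to the initial spin direction is cos²(θ/2); spin-down is sin²(θ/2).
θ = 60°, so P = cos²(30°) ≈ 0.750.

0.750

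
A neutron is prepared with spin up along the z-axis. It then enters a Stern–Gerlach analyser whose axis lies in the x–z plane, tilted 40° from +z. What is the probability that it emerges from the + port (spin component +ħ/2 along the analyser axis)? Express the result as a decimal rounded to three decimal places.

For spin-½, the probability of finding spin-up along an axis at angle θ to the initial spin direction is cos²(θ/2); spin-down is sin²(θ/2).
θ = 40°, so P = cos²(20°) ≈ 0.883.

0.883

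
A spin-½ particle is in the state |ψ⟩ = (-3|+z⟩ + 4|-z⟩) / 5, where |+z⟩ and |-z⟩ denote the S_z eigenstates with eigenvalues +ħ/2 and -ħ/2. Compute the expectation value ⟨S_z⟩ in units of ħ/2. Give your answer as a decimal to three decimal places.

⟨σ_z⟩ = |a|² - |b|² divided by |a|²+|b|², with a, b the |+z⟩, |-z⟩ amplitudes.
= (9 - 16)/25 = -7/25.
⟨S_z⟩ = (ħ/2)·⟨σ_z⟩.

-0.280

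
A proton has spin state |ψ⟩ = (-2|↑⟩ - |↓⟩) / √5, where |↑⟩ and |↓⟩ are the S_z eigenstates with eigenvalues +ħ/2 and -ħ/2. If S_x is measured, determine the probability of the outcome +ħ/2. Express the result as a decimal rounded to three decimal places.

|+x⟩ = (|↑⟩ + |↓⟩)/√2, so ⟨+x|ψ⟩ = (-3) / (√2·√5).
P = |-3|² / 10 = 9/10.

0.900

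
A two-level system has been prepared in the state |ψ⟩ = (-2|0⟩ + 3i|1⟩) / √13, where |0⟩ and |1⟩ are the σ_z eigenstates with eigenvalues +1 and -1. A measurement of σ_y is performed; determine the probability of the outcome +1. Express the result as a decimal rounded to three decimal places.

|+y⟩ = (|0⟩ + i|1⟩)/√2, so ⟨+y|ψ⟩ = (1) / (√2·√13).
P = |1|² / 26 = 1/26.

0.038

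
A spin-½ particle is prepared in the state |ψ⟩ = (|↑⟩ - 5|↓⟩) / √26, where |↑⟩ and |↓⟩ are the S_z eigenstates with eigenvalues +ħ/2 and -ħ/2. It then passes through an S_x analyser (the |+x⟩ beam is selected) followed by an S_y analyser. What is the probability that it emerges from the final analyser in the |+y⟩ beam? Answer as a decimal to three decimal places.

First analyser (S_x): P(|+x⟩) = |⟨+x|ψ⟩|² = 16/52.
After stage 1 the state is |+x⟩; P(|+y⟩) = |⟨+y|+x⟩|² = 1/2.
Joint probability = 16/52 × 1/2 = 0.154.

0.154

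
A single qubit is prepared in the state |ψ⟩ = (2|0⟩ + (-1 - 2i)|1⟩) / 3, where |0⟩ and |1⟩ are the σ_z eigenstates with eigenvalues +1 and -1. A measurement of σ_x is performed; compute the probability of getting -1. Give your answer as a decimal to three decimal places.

|-x⟩ = (|0⟩ - |1⟩)/√2, so ⟨-x|ψ⟩ = (3 + 2i) / (√2·3).
P = |3 + 2i|² / 18 = 13/18.

0.722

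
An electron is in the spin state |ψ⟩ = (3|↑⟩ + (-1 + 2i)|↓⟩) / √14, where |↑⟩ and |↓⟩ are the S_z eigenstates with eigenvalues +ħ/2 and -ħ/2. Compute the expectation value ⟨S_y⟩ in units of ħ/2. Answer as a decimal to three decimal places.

⟨σ_y⟩ = 2 Im(a* b)/(|a|²+|b|²) with a = 3, b = (-1 + 2i).
a* b = (-3 + 6i), so ⟨σ_y⟩ = 12/14.
⟨S_y⟩ = (ħ/2)·⟨σ_y⟩.

0.857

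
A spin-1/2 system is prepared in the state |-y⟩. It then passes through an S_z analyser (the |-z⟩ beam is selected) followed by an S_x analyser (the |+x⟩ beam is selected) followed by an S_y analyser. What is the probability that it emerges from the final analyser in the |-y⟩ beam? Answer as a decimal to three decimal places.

First analyser (S_z): from |-y⟩, P(|-z⟩) = 1/2.
After stage 1 the state is |-z⟩; P(|+x⟩) = |⟨+x|-z⟩|² = 1/2.
After stage 2 the state is |+x⟩; P(|-y⟩) = |⟨-y|+x⟩|² = 1/2.
Joint probability = 1/2 × 1/2 × 1/2 = 0.125.

0.125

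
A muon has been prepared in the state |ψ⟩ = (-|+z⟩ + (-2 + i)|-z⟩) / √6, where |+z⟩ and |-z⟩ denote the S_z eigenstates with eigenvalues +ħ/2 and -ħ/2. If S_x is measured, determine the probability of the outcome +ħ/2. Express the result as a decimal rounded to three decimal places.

|+x⟩ = (|+z⟩ + |-z⟩)/√2, so ⟨+x|ψ⟩ = (-3 + i) / (√2·√6).
P = |-3 + i|² / 12 = 10/12.

0.833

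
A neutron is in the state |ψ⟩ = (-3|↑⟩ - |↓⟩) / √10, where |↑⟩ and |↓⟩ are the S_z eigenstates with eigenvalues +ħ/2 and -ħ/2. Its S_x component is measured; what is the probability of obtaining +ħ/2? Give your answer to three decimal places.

|+x⟩ = (|↑⟩ + |↓⟩)/√2, so ⟨+x|ψ⟩ = (-4) / (√2·√10).
P = |-4|² / 20 = 16/20.

0.800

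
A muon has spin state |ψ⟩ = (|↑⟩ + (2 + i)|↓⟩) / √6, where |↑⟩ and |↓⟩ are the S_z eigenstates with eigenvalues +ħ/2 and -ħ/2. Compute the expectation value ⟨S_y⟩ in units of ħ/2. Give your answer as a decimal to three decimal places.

⟨σ_y⟩ = 2 Im(a* b)/(|a|²+|b|²) with a = 1, b = (2 + i).
a* b = (2 + i), so ⟨σ_y⟩ = 2/6.
⟨S_y⟩ = (ħ/2)·⟨σ_y⟩.

0.333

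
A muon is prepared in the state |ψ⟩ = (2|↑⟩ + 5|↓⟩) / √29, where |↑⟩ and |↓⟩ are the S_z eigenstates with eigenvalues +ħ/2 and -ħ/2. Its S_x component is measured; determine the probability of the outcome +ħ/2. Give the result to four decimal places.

|+x⟩ = (|↑⟩ + |↓⟩)/√2, so ⟨+x|ψ⟩ = (7) / (√2·√29).
P = |7|² / 58 = 49/58.

0.8448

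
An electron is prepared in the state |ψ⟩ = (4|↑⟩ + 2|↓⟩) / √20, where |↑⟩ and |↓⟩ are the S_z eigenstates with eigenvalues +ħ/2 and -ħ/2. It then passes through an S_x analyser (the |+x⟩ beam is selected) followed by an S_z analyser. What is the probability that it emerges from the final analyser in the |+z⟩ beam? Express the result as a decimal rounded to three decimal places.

First analyser (S_x): P(|+x⟩) = |⟨+x|ψ⟩|² = 36/40.
After stage 1 the state is |+x⟩; P(|+z⟩) = |⟨+z|+x⟩|² = 1/2.
Joint probability = 36/40 × 1/2 = 0.450.

0.450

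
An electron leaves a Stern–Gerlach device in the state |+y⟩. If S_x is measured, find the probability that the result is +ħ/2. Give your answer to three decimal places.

0.500

In the S_z basis, |+y⟩ = (|↑⟩ + i|↓⟩)/√2 and |+x⟩ = (|↑⟩ + |↓⟩)/√2.
|⟨+x|+y⟩|² = 1/2.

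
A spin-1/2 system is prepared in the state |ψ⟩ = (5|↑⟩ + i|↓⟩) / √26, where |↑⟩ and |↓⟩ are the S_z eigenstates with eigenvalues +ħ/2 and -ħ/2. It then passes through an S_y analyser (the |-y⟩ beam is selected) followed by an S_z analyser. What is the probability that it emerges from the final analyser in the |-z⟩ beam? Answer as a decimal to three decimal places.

0.154

First analyser (S_y): P(|-y⟩) = |⟨-y|ψ⟩|² = 16/52.
After stage 1 the state is |-y⟩; P(|-z⟩) = |⟨-z|-y⟩|² = 1/2.
Joint probability = 16/52 × 1/2 = 0.154.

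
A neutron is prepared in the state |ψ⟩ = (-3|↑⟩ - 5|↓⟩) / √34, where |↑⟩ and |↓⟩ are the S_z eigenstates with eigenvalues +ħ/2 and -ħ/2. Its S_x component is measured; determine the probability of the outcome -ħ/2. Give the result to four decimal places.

|-x⟩ = (|↑⟩ - |↓⟩)/√2, so ⟨-x|ψ⟩ = (2) / (√2·√34).
P = |2|² / 68 = 4/68.

0.0588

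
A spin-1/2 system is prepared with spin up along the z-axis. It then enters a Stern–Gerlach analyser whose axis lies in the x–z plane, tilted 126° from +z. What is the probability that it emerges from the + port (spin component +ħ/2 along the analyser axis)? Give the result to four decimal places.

0.2061

For spin-½, the probability of finding spin-up along an axis at angle θ to the initial spin direction is cos²(θ/2); spin-down is sin²(θ/2).
θ = 126°, so P = cos²(63°) ≈ 0.2061.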